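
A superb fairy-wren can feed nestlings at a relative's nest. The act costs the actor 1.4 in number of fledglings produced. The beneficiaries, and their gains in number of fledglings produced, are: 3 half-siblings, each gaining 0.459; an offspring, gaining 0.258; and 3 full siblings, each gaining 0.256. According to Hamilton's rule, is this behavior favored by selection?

No

Hamilton's rule: the trait is favored when the sum of r·B over every recipient exceeds the actor's cost C.
r to a half-sibling = 0.25 (half-sibs share one parent — one path of length 2: r = (1/2)^2 = 1/4).
r to an offspring = 1/2 (one parent–offspring link: r = (1/2)^1 = 1/2).
r to a full sibling = 0.5 (full sibs share both parents — two paths of length 2: r = 2·(1/2)^2 = 1/2).
Summing one r·B term per recipient: 3·0.25·0.459 + 1·0.5·0.258 + 3·0.5·0.256 = 0.85725.
0.85725 < 1.4: the indirect benefit is less than the cost.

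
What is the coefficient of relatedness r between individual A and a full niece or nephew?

0.25

Full aunt/uncle↔niece/nephew: two paths of length 3 through the shared grandparent pair: r = 2·(1/2)^3 = 1/4.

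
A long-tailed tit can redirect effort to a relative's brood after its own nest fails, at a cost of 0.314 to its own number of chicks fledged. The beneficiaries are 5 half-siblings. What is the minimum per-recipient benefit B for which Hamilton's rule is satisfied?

r to a half-sibling = 0.25 (half-sibs share one parent — one path of length 2: r = (1/2)^2 = 1/4).
Hamilton's rule with n recipients of equal r: n·r·B > C, so B > C/(n·r) = 0.314/(5·0.25) = 0.2512.

0.2512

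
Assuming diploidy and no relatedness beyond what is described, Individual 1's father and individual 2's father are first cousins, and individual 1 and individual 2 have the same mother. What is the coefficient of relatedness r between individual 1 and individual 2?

0.28125

With two independent routes of shared ancestry, r is the sum of the two contributions.
Individual 1 and individual 2 are related in two ways: second cousins through their fathers (r = 1/32) and half-sibs through their shared mother (r = 1/4).
r = 1/32 + 1/4 = 9/32 = 0.28125.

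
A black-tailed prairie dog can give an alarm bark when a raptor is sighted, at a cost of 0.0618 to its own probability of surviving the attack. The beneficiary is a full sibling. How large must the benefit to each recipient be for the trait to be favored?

r to a full sibling = 1/2 (full sibs share both parents — two paths of length 2: r = 2·(1/2)^2 = 1/2).
Hamilton's rule with n recipients of equal r: n·r·B > C, so B > C/(n·r) = 0.0618/(1·0.5) = 0.1236.

0.1236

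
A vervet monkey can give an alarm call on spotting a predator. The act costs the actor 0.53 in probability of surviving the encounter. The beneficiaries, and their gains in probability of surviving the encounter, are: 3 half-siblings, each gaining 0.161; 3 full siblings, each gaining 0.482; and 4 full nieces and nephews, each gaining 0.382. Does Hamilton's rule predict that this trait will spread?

Yes

Hamilton's rule: the trait is favored when the sum of r·B over every recipient exceeds the actor's cost C.
r to a half-sibling = 1/4 (half-sibs share one parent — one path of length 2: r = (1/2)^2 = 1/4).
r to a full sibling = 0.5 (full sibs share both parents — two paths of length 2: r = 2·(1/2)^2 = 1/2).
r to a full niece or nephew = 1/4 (full aunt/uncle↔niece/nephew: two paths of length 3 through the shared grandparent pair: r = 2·(1/2)^3 = 1/4).
Summing one r·B term per recipient: 3·0.25·0.161 + 3·0.5·0.482 + 4·0.25·0.382 = 1.22575.
1.22575 > 0.53: the indirect benefit exceeds the cost.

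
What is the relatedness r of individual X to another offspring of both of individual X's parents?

0.5

Each parent–offspring link contributes a factor of 1/2, and independent paths through distinct common ancestors add.
Full sibs share both parents — two paths of length 2: r = 2·(1/2)^2 = 1/2.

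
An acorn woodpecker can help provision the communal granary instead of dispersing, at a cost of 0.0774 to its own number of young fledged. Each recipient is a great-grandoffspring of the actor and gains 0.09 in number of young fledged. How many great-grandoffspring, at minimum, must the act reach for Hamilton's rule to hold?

7

r to a great-grandoffspring = 0.125 (three parent–offspring links: r = (1/2)^3 = 1/8).
Hamilton's rule: n·r·B > C  ⇒  n > C/(r·B) = 0.0774/(0.125·0.09) = 6.88.
The smallest integer exceeding 6.88 is 7.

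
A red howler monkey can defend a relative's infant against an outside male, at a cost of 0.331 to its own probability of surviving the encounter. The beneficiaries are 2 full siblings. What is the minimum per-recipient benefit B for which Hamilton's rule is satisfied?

r to a full sibling = 0.5 (full sibs share both parents — two paths of length 2: r = 2·(1/2)^2 = 1/2).
Hamilton's rule with n recipients of equal r: n·r·B > C, so B > C/(n·r) = 0.331/(2·0.5) = 0.331.

0.331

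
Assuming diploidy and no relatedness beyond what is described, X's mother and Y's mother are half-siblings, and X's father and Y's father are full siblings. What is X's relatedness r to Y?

0.1875

With two independent routes of shared ancestry, r is the sum of the two contributions.
X and Y are related in two ways: half first cousins through their mothers (r = 1/16) and first cousins through their fathers (r = 1/8).
r = 1/16 + 1/8 = 3/16 = 0.1875.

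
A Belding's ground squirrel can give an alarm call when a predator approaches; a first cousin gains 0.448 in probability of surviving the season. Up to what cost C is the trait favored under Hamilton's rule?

r to a first cousin = 0.125 (first cousins share one grandparent pair — two paths of length 4: r = 2·(1/2)^4 = 1/8).
Hamilton's rule: n·r·B > C, so the trait is favored while C < n·r·B = 1·0.125·0.448 = 0.056.

0.056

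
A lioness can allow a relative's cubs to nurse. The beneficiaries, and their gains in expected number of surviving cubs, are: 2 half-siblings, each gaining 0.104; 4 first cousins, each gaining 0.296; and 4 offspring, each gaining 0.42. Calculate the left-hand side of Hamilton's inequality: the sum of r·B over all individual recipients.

1.04

r to a half-sibling = 1/4 (half-sibs share one parent — one path of length 2: r = (1/2)^2 = 1/4).
r to a first cousin = 1/8 (first cousins share one grandparent pair — two paths of length 4: r = 2·(1/2)^4 = 1/8).
r to an offspring = 1/2 (one parent–offspring link: r = (1/2)^1 = 1/2).
Summing one r·B term per recipient: 2·0.25·0.104 + 4·0.125·0.296 + 4·0.5·0.42 = 1.04.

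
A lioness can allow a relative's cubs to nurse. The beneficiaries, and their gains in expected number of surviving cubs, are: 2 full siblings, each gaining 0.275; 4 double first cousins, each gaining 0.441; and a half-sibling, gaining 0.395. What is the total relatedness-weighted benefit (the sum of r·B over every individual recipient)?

0.81475

r to a full sibling = 1/2 (full sibs share both parents — two paths of length 2: r = 2·(1/2)^2 = 1/2).
r to a double first cousin = 0.25 (double first cousins share both grandparent pairs — four paths of length 4: r = 4·(1/2)^4 = 1/4).
r to a half-sibling = 1/4 (half-sibs share one parent — one path of length 2: r = (1/2)^2 = 1/4).
Summing one r·B term per recipient: 2·0.5·0.275 + 4·0.25·0.441 + 1·0.25·0.395 = 0.81475.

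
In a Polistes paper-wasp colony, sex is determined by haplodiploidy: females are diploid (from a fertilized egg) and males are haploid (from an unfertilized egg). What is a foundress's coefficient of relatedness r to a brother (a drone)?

0.25

Her haploid brother carries none of their father's genes and a random half of their mother's genome; that half matches the maternal half of her own genome with probability 1/2: r = 1/2 · 1/2 = 1/4.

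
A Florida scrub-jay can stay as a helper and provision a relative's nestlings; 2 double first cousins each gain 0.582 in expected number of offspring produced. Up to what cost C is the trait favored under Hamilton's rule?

0.291

r to a double first cousin = 0.25 (double first cousins share both grandparent pairs — four paths of length 4: r = 4·(1/2)^4 = 1/4).
Hamilton's rule: n·r·B > C, so the trait is favored while C < n·r·B = 2·0.25·0.582 = 0.291.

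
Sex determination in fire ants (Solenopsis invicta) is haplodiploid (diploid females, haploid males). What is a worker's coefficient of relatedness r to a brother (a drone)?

0.25

Her haploid brother carries none of their father's genes and a random half of their mother's genome; that half matches the maternal half of her own genome with probability 1/2: r = 1/2 · 1/2 = 1/4.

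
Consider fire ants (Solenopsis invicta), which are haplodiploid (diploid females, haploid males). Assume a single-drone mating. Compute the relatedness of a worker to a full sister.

0.75

Haplodiploid full sisters inherit their father's entire haploid genome identically (contributing 1/2) and on average half of their mother's contribution (1/2 · 1/2 = 1/4); r = 1/2 + 1/4 = 3/4.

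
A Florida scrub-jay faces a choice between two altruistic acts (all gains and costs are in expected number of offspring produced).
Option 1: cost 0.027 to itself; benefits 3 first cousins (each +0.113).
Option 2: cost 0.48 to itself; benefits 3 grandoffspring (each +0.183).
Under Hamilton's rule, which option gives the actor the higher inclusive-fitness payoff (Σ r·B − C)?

Option 1: r to a first cousin = 0.125.
Option 1: Σ r·B − C = (3·0.125·0.113) − 0.027 = 0.015375.
Option 2: r to a grandoffspring = 0.25.
Option 2: Σ r·B − C = (3·0.25·0.183) − 0.48 = -0.34275.
Option 1 has the higher net inclusive-fitness payoff.

Option 1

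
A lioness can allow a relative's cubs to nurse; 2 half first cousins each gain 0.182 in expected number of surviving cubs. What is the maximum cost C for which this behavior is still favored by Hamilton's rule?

0.02275

r to a half first cousin = 0.0625 (half first cousins share one grandparent — one path of length 4: r = (1/2)^4 = 1/16).
Hamilton's rule: n·r·B > C, so the trait is favored while C < n·r·B = 2·0.0625·0.182 = 0.02275.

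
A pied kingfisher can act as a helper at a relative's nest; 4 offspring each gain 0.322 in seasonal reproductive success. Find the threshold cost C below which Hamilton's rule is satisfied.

r to an offspring = 0.5 (one parent–offspring link: r = (1/2)^1 = 1/2).
Hamilton's rule: n·r·B > C, so the trait is favored while C < n·r·B = 4·0.5·0.322 = 0.644.

0.644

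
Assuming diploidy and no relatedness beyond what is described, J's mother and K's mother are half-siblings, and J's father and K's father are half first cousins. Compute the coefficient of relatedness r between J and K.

0.078125

Relatedness sums over independent paths through distinct common ancestors.
J and K are related in two ways: half first cousins through their mothers (r = 1/16) and half second cousins through their fathers (r = 1/64).
r = 1/16 + 1/64 = 5/64 = 0.078125.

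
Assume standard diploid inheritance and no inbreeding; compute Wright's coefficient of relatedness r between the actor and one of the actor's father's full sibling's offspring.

Each parent–offspring link contributes a factor of 1/2, and independent paths through distinct common ancestors add.
First cousins share one grandparent pair — two paths of length 4: r = 2·(1/2)^4 = 1/8.

0.125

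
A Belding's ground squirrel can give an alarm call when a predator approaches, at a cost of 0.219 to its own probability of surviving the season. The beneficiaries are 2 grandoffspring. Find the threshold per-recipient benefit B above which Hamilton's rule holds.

r to a grandoffspring = 1/4 (two parent–offspring links: r = (1/2)^2 = 1/4).
Hamilton's rule with n recipients of equal r: n·r·B > C, so B > C/(n·r) = 0.219/(2·0.25) = 0.438.

0.438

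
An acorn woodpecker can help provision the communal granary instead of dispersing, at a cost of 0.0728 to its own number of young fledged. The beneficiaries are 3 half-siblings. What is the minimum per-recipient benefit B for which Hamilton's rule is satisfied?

0.0971

r to a half-sibling = 1/4 (half-sibs share one parent — one path of length 2: r = (1/2)^2 = 1/4).
Hamilton's rule with n recipients of equal r: n·r·B > C, so B > C/(n·r) = 0.0728/(3·0.25) = 0.0971.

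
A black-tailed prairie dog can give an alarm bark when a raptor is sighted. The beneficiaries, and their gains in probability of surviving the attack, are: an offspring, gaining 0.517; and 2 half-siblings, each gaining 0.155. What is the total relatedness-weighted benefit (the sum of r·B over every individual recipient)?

r to an offspring = 1/2 (one parent–offspring link: r = (1/2)^1 = 1/2).
r to a half-sibling = 0.25 (half-sibs share one parent — one path of length 2: r = (1/2)^2 = 1/4).
Summing one r·B term per recipient: 1·0.5·0.517 + 2·0.25·0.155 = 0.336.

0.336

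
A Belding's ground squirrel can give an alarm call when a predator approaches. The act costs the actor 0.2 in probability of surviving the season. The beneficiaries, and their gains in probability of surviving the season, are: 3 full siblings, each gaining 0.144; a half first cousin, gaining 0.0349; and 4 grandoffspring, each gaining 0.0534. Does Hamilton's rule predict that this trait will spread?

Hamilton's rule: the trait is favored when the sum of r·B over every recipient exceeds the actor's cost C.
r to a full sibling = 0.5 (full sibs share both parents — two paths of length 2: r = 2·(1/2)^2 = 1/2).
r to a half first cousin = 0.0625 (half first cousins share one grandparent — one path of length 4: r = (1/2)^4 = 1/16).
r to a grandoffspring = 0.25 (two parent–offspring links: r = (1/2)^2 = 1/4).
Summing one r·B term per recipient: 3·0.5·0.144 + 1·0.0625·0.0349 + 4·0.25·0.0534 = 0.27158125.
0.27158125 > 0.2: the indirect benefit exceeds the cost.

Yes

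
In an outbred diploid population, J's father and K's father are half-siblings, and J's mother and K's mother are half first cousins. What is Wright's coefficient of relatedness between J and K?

Relatedness sums over independent paths through distinct common ancestors.
J and K are related in two ways: half first cousins through their fathers (r = 1/16) and half second cousins through their mothers (r = 1/64).
r = 1/16 + 1/64 = 5/64 = 0.078125.

0.078125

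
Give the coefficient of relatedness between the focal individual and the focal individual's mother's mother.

0.25

Each parent–offspring link contributes a factor of 1/2, and independent paths through distinct common ancestors add.
Two parent–offspring links: r = (1/2)^2 = 1/4.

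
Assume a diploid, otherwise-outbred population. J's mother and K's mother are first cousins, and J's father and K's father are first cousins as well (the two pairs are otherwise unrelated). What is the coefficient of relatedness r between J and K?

Wright's path rule: contributions from independent ancestry routes add.
J and K are related in two ways: second cousins through their mothers (r = 1/32) and second cousins through their fathers (r = 1/32).
r = 1/32 + 1/32 = 1/16 = 0.0625.

0.0625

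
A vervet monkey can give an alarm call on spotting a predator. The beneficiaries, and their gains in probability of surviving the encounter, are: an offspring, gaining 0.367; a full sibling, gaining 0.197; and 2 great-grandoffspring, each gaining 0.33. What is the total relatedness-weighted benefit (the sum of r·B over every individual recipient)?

0.3645

r to an offspring = 0.5 (one parent–offspring link: r = (1/2)^1 = 1/2).
r to a full sibling = 1/2 (full sibs share both parents — two paths of length 2: r = 2·(1/2)^2 = 1/2).
r to a great-grandoffspring = 0.125 (three parent–offspring links: r = (1/2)^3 = 1/8).
Summing one r·B term per recipient: 1·0.5·0.367 + 1·0.5·0.197 + 2·0.125·0.33 = 0.3645.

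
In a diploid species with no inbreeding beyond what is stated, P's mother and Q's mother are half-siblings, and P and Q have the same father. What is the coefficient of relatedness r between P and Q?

Wright's path rule: contributions from independent ancestry routes add.
P and Q are related in two ways: half first cousins through their mothers (r = 1/16) and half-sibs through their shared father (r = 1/4).
r = 1/16 + 1/4 = 0.3125.

0.3125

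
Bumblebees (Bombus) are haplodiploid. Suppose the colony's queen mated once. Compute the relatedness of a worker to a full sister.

Haplodiploid full sisters inherit their father's entire haploid genome identically (contributing 1/2) and on average half of their mother's contribution (1/2 · 1/2 = 1/4); r = 1/2 + 1/4 = 3/4.

0.75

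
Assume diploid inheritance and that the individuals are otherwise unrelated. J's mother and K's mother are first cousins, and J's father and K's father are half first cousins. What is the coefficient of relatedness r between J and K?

Relatedness sums over independent paths through distinct common ancestors.
J and K are related in two ways: second cousins through their mothers (r = 1/32) and half second cousins through their fathers (r = 1/64).
r = 1/32 + 1/64 = 3/64 = 0.046875.

0.046875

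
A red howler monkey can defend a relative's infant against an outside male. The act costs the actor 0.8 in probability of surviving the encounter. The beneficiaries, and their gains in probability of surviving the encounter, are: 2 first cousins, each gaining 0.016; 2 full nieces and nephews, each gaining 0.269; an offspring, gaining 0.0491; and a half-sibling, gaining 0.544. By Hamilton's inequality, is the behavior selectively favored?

No

Hamilton's rule: the trait is favored when the sum of r·B over every recipient exceeds the actor's cost C.
r to a first cousin = 0.125 (first cousins share one grandparent pair — two paths of length 4: r = 2·(1/2)^4 = 1/8).
r to a full niece or nephew = 1/4 (full aunt/uncle↔niece/nephew: two paths of length 3 through the shared grandparent pair: r = 2·(1/2)^3 = 1/4).
r to an offspring = 0.5 (one parent–offspring link: r = (1/2)^1 = 1/2).
r to a half-sibling = 0.25 (half-sibs share one parent — one path of length 2: r = (1/2)^2 = 1/4).
Summing one r·B term per recipient: 2·0.125·0.016 + 2·0.25·0.269 + 1·0.5·0.0491 + 1·0.25·0.544 = 0.29905.
0.29905 < 0.8: the indirect benefit is less than the cost.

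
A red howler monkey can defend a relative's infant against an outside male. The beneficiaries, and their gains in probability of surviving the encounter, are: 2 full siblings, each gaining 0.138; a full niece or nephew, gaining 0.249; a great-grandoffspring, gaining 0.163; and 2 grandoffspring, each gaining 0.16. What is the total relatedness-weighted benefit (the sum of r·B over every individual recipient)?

r to a full sibling = 1/2 (full sibs share both parents — two paths of length 2: r = 2·(1/2)^2 = 1/2).
r to a full niece or nephew = 1/4 (full aunt/uncle↔niece/nephew: two paths of length 3 through the shared grandparent pair: r = 2·(1/2)^3 = 1/4).
r to a great-grandoffspring = 0.125 (three parent–offspring links: r = (1/2)^3 = 1/8).
r to a grandoffspring = 1/4 (two parent–offspring links: r = (1/2)^2 = 1/4).
Summing one r·B term per recipient: 2·0.5·0.138 + 1·0.25·0.249 + 1·0.125·0.163 + 2·0.25·0.16 = 0.300625.

0.300625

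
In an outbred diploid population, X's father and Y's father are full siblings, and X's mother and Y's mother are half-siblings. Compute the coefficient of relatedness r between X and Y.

0.1875

Independent pedigree routes through distinct common ancestors add.
X and Y are related in two ways: first cousins through their fathers (r = 1/8) and half first cousins through their mothers (r = 1/16).
r = 1/8 + 1/16 = 3/16 = 0.1875.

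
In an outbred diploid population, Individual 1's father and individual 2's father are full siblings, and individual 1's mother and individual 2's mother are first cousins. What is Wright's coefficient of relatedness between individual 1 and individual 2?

0.15625

Independent pedigree routes through distinct common ancestors add.
Individual 1 and individual 2 are related in two ways: first cousins through their fathers (r = 1/8) and second cousins through their mothers (r = 1/32).
r = 1/8 + 1/32 = 5/32 = 0.15625.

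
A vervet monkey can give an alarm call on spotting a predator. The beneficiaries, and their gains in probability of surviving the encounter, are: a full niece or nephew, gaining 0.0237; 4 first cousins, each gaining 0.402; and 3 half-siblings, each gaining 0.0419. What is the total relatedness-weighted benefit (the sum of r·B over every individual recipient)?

r to a full niece or nephew = 1/4 (full aunt/uncle↔niece/nephew: two paths of length 3 through the shared grandparent pair: r = 2·(1/2)^3 = 1/4).
r to a first cousin = 1/8 (first cousins share one grandparent pair — two paths of length 4: r = 2·(1/2)^4 = 1/8).
r to a half-sibling = 0.25 (half-sibs share one parent — one path of length 2: r = (1/2)^2 = 1/4).
Summing one r·B term per recipient: 1·0.25·0.0237 + 4·0.125·0.402 + 3·0.25·0.0419 = 0.23835.

0.23835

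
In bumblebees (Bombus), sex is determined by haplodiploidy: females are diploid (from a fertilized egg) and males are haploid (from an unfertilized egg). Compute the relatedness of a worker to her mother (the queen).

One meiotic link between diploid queen and diploid daughter: r = 1/2.

0.5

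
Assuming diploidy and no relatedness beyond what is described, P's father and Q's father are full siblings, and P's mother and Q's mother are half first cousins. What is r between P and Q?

With two independent routes of shared ancestry, r is the sum of the two contributions.
P and Q are related in two ways: first cousins through their fathers (r = 1/8) and half second cousins through their mothers (r = 1/64).
r = 1/8 + 1/64 = 9/64 = 0.140625.

0.140625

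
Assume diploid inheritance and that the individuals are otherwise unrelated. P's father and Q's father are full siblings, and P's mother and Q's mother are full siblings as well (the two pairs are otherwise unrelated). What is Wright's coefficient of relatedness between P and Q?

0.25

Independent pedigree routes through distinct common ancestors add.
P and Q are related in two ways: first cousins through their fathers (r = 1/8) and first cousins through their mothers (r = 1/8) — i.e. double first cousins.
r = 1/8 + 1/8 = 0.25.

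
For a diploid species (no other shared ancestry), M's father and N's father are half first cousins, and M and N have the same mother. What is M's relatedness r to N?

Wright's path rule: contributions from independent ancestry routes add.
M and N are related in two ways: half second cousins through their fathers (r = 1/64) and half-sibs through their shared mother (r = 1/4).
r = 1/64 + 1/4 = 0.265625.

0.265625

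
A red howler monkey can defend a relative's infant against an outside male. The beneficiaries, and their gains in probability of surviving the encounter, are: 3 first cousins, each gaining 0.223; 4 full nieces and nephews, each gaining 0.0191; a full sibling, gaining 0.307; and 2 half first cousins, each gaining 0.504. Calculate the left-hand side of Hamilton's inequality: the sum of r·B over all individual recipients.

r to a first cousin = 0.125 (first cousins share one grandparent pair — two paths of length 4: r = 2·(1/2)^4 = 1/8).
r to a full niece or nephew = 1/4 (full aunt/uncle↔niece/nephew: two paths of length 3 through the shared grandparent pair: r = 2·(1/2)^3 = 1/4).
r to a full sibling = 1/2 (full sibs share both parents — two paths of length 2: r = 2·(1/2)^2 = 1/2).
r to a half first cousin = 1/16 (half first cousins share one grandparent — one path of length 4: r = (1/2)^4 = 1/16).
Summing one r·B term per recipient: 3·0.125·0.223 + 4·0.25·0.0191 + 1·0.5·0.307 + 2·0.0625·0.504 = 0.319225.

0.319225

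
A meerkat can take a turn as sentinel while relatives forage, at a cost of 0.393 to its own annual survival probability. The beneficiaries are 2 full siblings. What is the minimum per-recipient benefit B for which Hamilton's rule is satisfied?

0.393

r to a full sibling = 0.5 (full sibs share both parents — two paths of length 2: r = 2·(1/2)^2 = 1/2).
Hamilton's rule with n recipients of equal r: n·r·B > C, so B > C/(n·r) = 0.393/(2·0.5) = 0.393.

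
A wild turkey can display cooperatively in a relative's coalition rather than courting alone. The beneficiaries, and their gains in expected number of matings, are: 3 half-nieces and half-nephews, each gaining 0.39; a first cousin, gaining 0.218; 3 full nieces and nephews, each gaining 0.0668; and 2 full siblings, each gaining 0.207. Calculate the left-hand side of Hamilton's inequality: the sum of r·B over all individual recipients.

0.4306

r to a half-niece or half-nephew = 0.125 (half-aunt/uncle↔niece/nephew: one path of length 3: r = (1/2)^3 = 1/8).
r to a first cousin = 0.125 (first cousins share one grandparent pair — two paths of length 4: r = 2·(1/2)^4 = 1/8).
r to a full niece or nephew = 0.25 (full aunt/uncle↔niece/nephew: two paths of length 3 through the shared grandparent pair: r = 2·(1/2)^3 = 1/4).
r to a full sibling = 1/2 (full sibs share both parents — two paths of length 2: r = 2·(1/2)^2 = 1/2).
Summing one r·B term per recipient: 3·0.125·0.39 + 1·0.125·0.218 + 3·0.25·0.0668 + 2·0.5·0.207 = 0.4306.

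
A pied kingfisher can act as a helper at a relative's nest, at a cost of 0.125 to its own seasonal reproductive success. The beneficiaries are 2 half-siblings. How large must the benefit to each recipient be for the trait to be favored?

0.25

r to a half-sibling = 1/4 (half-sibs share one parent — one path of length 2: r = (1/2)^2 = 1/4).
Hamilton's rule with n recipients of equal r: n·r·B > C, so B > C/(n·r) = 0.125/(2·0.25) = 0.25.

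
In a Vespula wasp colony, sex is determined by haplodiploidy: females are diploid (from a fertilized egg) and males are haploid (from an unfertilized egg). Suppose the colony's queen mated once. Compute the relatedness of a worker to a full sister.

0.75

Haplodiploid full sisters inherit their father's entire haploid genome identically (contributing 1/2) and on average half of their mother's contribution (1/2 · 1/2 = 1/4); r = 1/2 + 1/4 = 3/4.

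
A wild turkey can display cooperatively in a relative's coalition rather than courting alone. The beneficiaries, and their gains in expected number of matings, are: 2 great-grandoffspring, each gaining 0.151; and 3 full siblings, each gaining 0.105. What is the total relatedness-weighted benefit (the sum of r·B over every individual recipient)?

r to a great-grandoffspring = 0.125 (three parent–offspring links: r = (1/2)^3 = 1/8).
r to a full sibling = 0.5 (full sibs share both parents — two paths of length 2: r = 2·(1/2)^2 = 1/2).
Summing one r·B term per recipient: 2·0.125·0.151 + 3·0.5·0.105 = 0.19525.

0.19525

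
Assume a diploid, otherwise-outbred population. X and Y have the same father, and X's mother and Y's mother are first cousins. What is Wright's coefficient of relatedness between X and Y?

With two independent routes of shared ancestry, r is the sum of the two contributions.
X and Y are related in two ways: half-sibs through their shared father (r = 1/4) and second cousins through their mothers (r = 1/32).
r = 1/4 + 1/32 = 0.28125.

0.28125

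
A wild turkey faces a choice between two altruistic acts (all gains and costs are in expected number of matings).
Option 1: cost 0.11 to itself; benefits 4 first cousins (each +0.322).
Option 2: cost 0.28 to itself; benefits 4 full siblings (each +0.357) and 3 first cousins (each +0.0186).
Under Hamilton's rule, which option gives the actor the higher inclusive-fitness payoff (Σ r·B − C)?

Option 2

Option 1: r to a first cousin = 0.125.
Option 1: Σ r·B − C = (4·0.125·0.322) − 0.11 = 0.051.
Option 2: r to a full sibling = 0.5.
Option 2: r to a first cousin = 0.125.
Option 2: Σ r·B − C = (4·0.5·0.357 + 3·0.125·0.0186) − 0.28 = 0.440975.
Option 2 has the higher net inclusive-fitness payoff.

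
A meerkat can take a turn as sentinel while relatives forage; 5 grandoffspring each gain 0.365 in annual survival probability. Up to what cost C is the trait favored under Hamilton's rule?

r to a grandoffspring = 1/4 (two parent–offspring links: r = (1/2)^2 = 1/4).
Hamilton's rule: n·r·B > C, so the trait is favored while C < n·r·B = 5·0.25·0.365 = 0.45625.

0.45625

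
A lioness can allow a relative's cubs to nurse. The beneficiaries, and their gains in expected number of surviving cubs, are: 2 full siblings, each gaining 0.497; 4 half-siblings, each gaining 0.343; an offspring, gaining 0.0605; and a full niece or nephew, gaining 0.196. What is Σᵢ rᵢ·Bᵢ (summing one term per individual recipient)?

0.91925

r to a full sibling = 0.5 (full sibs share both parents — two paths of length 2: r = 2·(1/2)^2 = 1/2).
r to a half-sibling = 0.25 (half-sibs share one parent — one path of length 2: r = (1/2)^2 = 1/4).
r to an offspring = 0.5 (one parent–offspring link: r = (1/2)^1 = 1/2).
r to a full niece or nephew = 0.25 (full aunt/uncle↔niece/nephew: two paths of length 3 through the shared grandparent pair: r = 2·(1/2)^3 = 1/4).
Summing one r·B term per recipient: 2·0.5·0.497 + 4·0.25·0.343 + 1·0.5·0.0605 + 1·0.25·0.196 = 0.91925.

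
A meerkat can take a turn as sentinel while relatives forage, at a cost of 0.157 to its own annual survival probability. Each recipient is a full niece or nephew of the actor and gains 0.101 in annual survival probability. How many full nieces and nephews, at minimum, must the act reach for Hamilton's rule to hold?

r to a full niece or nephew = 1/4 (full aunt/uncle↔niece/nephew: two paths of length 3 through the shared grandparent pair: r = 2·(1/2)^3 = 1/4).
Hamilton's rule: n·r·B > C  ⇒  n > C/(r·B) = 0.157/(0.25·0.101) = 6.218.
The smallest integer exceeding 6.218 is 7.

7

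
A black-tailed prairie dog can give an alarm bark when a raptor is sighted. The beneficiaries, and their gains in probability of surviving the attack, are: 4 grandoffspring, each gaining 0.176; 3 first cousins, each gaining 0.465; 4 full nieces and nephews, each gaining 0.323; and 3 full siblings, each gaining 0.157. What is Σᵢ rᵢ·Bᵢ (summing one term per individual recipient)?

0.908875

r to a grandoffspring = 0.25 (two parent–offspring links: r = (1/2)^2 = 1/4).
r to a first cousin = 0.125 (first cousins share one grandparent pair — two paths of length 4: r = 2·(1/2)^4 = 1/8).
r to a full niece or nephew = 0.25 (full aunt/uncle↔niece/nephew: two paths of length 3 through the shared grandparent pair: r = 2·(1/2)^3 = 1/4).
r to a full sibling = 0.5 (full sibs share both parents — two paths of length 2: r = 2·(1/2)^2 = 1/2).
Summing one r·B term per recipient: 4·0.25·0.176 + 3·0.125·0.465 + 4·0.25·0.323 + 3·0.5·0.157 = 0.908875.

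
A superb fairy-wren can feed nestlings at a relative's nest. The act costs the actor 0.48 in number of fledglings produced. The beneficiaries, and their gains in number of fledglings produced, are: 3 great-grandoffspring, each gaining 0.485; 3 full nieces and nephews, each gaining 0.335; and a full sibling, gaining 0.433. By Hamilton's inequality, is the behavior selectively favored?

Hamilton's rule: the trait is favored when the sum of r·B over every recipient exceeds the actor's cost C.
r to a great-grandoffspring = 0.125 (three parent–offspring links: r = (1/2)^3 = 1/8).
r to a full niece or nephew = 0.25 (full aunt/uncle↔niece/nephew: two paths of length 3 through the shared grandparent pair: r = 2·(1/2)^3 = 1/4).
r to a full sibling = 0.5 (full sibs share both parents — two paths of length 2: r = 2·(1/2)^2 = 1/2).
Summing one r·B term per recipient: 3·0.125·0.485 + 3·0.25·0.335 + 1·0.5·0.433 = 0.649625.
0.649625 > 0.48: the indirect benefit exceeds the cost.

Yes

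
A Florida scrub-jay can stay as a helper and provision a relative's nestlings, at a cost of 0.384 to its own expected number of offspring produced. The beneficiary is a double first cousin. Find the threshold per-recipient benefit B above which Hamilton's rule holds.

1.536

r to a double first cousin = 1/4 (double first cousins share both grandparent pairs — four paths of length 4: r = 4·(1/2)^4 = 1/4).
Hamilton's rule with n recipients of equal r: n·r·B > C, so B > C/(n·r) = 0.384/(1·0.25) = 1.536.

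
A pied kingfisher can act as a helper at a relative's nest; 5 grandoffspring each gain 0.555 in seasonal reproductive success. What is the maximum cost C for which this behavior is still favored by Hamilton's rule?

r to a grandoffspring = 0.25 (two parent–offspring links: r = (1/2)^2 = 1/4).
Hamilton's rule: n·r·B > C, so the trait is favored while C < n·r·B = 5·0.25·0.555 = 0.69375.

0.69375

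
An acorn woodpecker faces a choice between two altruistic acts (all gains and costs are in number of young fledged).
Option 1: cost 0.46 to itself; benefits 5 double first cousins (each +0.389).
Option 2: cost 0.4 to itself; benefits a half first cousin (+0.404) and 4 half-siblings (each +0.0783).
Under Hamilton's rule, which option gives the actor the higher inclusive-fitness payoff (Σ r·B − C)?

Option 1: r to a double first cousin = 0.25.
Option 1: Σ r·B − C = (5·0.25·0.389) − 0.46 = 0.02625.
Option 2: r to a half first cousin = 0.0625.
Option 2: r to a half-sibling = 0.25.
Option 2: Σ r·B − C = (1·0.0625·0.404 + 4·0.25·0.0783) − 0.4 = -0.29645.
Option 1 has the higher net inclusive-fitness payoff.

Option 1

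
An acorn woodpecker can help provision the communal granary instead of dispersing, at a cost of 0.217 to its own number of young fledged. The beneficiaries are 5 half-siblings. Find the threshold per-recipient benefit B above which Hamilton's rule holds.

r to a half-sibling = 0.25 (half-sibs share one parent — one path of length 2: r = (1/2)^2 = 1/4).
Hamilton's rule with n recipients of equal r: n·r·B > C, so B > C/(n·r) = 0.217/(5·0.25) = 0.1736.

0.1736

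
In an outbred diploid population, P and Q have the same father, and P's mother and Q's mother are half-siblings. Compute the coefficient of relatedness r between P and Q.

With two independent routes of shared ancestry, r is the sum of the two contributions.
P and Q are related in two ways: half-sibs through their shared father (r = 1/4) and half first cousins through their mothers (r = 1/16).
r = 1/4 + 1/16 = 5/16 = 0.3125.

0.3125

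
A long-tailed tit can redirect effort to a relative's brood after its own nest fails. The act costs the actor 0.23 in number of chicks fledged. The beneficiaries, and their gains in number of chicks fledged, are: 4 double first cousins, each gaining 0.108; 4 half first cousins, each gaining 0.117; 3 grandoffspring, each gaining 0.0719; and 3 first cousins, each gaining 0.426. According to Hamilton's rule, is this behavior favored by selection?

Hamilton's rule: the trait is favored when the sum of r·B over every recipient exceeds the actor's cost C.
r to a double first cousin = 0.25 (double first cousins share both grandparent pairs — four paths of length 4: r = 4·(1/2)^4 = 1/4).
r to a half first cousin = 0.0625 (half first cousins share one grandparent — one path of length 4: r = (1/2)^4 = 1/16).
r to a grandoffspring = 1/4 (two parent–offspring links: r = (1/2)^2 = 1/4).
r to a first cousin = 1/8 (first cousins share one grandparent pair — two paths of length 4: r = 2·(1/2)^4 = 1/8).
Summing one r·B term per recipient: 4·0.25·0.108 + 4·0.0625·0.117 + 3·0.25·0.0719 + 3·0.125·0.426 = 0.350925.
0.350925 > 0.23: the indirect benefit exceeds the cost.

Yes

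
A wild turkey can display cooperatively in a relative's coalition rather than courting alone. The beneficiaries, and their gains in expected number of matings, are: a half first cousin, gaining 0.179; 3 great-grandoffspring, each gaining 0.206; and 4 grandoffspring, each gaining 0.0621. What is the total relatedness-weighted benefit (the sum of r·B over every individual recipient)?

0.1505375

r to a half first cousin = 1/16 (half first cousins share one grandparent — one path of length 4: r = (1/2)^4 = 1/16).
r to a great-grandoffspring = 1/8 (three parent–offspring links: r = (1/2)^3 = 1/8).
r to a grandoffspring = 0.25 (two parent–offspring links: r = (1/2)^2 = 1/4).
Summing one r·B term per recipient: 1·0.0625·0.179 + 3·0.125·0.206 + 4·0.25·0.0621 = 0.1505375.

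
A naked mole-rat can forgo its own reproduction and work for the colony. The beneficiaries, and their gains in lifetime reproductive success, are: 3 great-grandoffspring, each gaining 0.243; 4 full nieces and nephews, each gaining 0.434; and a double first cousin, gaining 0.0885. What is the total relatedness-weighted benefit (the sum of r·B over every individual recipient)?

r to a great-grandoffspring = 0.125 (three parent–offspring links: r = (1/2)^3 = 1/8).
r to a full niece or nephew = 0.25 (full aunt/uncle↔niece/nephew: two paths of length 3 through the shared grandparent pair: r = 2·(1/2)^3 = 1/4).
r to a double first cousin = 1/4 (double first cousins share both grandparent pairs — four paths of length 4: r = 4·(1/2)^4 = 1/4).
Summing one r·B term per recipient: 3·0.125·0.243 + 4·0.25·0.434 + 1·0.25·0.0885 = 0.54725.

0.54725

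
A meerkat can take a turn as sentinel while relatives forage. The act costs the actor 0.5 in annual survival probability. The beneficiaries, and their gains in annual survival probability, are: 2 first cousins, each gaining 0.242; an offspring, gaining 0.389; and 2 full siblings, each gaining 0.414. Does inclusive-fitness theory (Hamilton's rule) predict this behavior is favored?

Hamilton's rule: the trait is favored when the sum of r·B over every recipient exceeds the actor's cost C.
r to a first cousin = 0.125 (first cousins share one grandparent pair — two paths of length 4: r = 2·(1/2)^4 = 1/8).
r to an offspring = 1/2 (one parent–offspring link: r = (1/2)^1 = 1/2).
r to a full sibling = 1/2 (full sibs share both parents — two paths of length 2: r = 2·(1/2)^2 = 1/2).
Summing one r·B term per recipient: 2·0.125·0.242 + 1·0.5·0.389 + 2·0.5·0.414 = 0.669.
0.669 > 0.5: the indirect benefit exceeds the cost.

Yes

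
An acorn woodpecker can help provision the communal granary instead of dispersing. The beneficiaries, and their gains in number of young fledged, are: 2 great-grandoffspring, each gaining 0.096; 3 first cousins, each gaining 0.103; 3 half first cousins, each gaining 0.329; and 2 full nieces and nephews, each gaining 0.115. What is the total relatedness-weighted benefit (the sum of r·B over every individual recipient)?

r to a great-grandoffspring = 0.125 (three parent–offspring links: r = (1/2)^3 = 1/8).
r to a first cousin = 1/8 (first cousins share one grandparent pair — two paths of length 4: r = 2·(1/2)^4 = 1/8).
r to a half first cousin = 0.0625 (half first cousins share one grandparent — one path of length 4: r = (1/2)^4 = 1/16).
r to a full niece or nephew = 0.25 (full aunt/uncle↔niece/nephew: two paths of length 3 through the shared grandparent pair: r = 2·(1/2)^3 = 1/4).
Summing one r·B term per recipient: 2·0.125·0.096 + 3·0.125·0.103 + 3·0.0625·0.329 + 2·0.25·0.115 = 0.1818125.

0.1818125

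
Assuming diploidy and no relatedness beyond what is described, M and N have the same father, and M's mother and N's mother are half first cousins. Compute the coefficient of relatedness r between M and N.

0.265625

With two independent routes of shared ancestry, r is the sum of the two contributions.
M and N are related in two ways: half-sibs through their shared father (r = 1/4) and half second cousins through their mothers (r = 1/64).
r = 1/4 + 1/64 = 17/64 = 0.265625.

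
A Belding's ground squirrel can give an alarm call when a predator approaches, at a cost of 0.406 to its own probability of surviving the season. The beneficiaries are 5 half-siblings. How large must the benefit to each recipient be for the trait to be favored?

0.3248

r to a half-sibling = 0.25 (half-sibs share one parent — one path of length 2: r = (1/2)^2 = 1/4).
Hamilton's rule with n recipients of equal r: n·r·B > C, so B > C/(n·r) = 0.406/(5·0.25) = 0.3248.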